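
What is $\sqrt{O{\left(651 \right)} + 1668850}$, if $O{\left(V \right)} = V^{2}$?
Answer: $\sqrt{2092651} \approx 1446.6$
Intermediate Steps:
$\sqrt{O{\left(651 \right)} + 1668850} = \sqrt{651^{2} + 1668850} = \sqrt{423801 + 1668850} = \sqrt{2092651}$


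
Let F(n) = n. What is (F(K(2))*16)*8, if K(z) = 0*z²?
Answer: 0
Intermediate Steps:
K(z) = 0
(F(K(2))*16)*8 = (0*16)*8 = 0*8 = 0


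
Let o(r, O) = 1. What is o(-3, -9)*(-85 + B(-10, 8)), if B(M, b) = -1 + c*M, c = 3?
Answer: -116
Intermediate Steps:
B(M, b) = -1 + 3*M
o(-3, -9)*(-85 + B(-10, 8)) = 1*(-85 + (-1 + 3*(-10))) = 1*(-85 + (-1 - 30)) = 1*(-85 - 31) = 1*(-116) = -116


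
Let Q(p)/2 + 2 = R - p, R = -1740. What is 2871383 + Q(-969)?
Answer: 2869837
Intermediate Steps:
Q(p) = -3484 - 2*p (Q(p) = -4 + 2*(-1740 - p) = -4 + (-3480 - 2*p) = -3484 - 2*p)
2871383 + Q(-969) = 2871383 + (-3484 - 2*(-969)) = 2871383 + (-3484 + 1938) = 2871383 - 1546 = 2869837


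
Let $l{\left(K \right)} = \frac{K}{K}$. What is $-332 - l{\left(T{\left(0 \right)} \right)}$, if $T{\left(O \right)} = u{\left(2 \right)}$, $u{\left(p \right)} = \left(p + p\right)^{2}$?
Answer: $-333$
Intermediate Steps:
$u{\left(p \right)} = 4 p^{2}$ ($u{\left(p \right)} = \left(2 p\right)^{2} = 4 p^{2}$)
$T{\left(O \right)} = 16$ ($T{\left(O \right)} = 4 \cdot 2^{2} = 4 \cdot 4 = 16$)
$l{\left(K \right)} = 1$
$-332 - l{\left(T{\left(0 \right)} \right)} = -332 - 1 = -333$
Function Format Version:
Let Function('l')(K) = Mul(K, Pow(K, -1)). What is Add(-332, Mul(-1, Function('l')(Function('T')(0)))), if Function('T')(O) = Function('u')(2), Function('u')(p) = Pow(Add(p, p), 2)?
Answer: -333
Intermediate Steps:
Function('u')(p) = Mul(4, Pow(p, 2)) (Function('u')(p) = Pow(Mul(2, p), 2) = Mul(4, Pow(p, 2)))
Function('T')(O) = 16 (Function('T')(O) = Mul(4, Pow(2, 2)) = Mul(4, 4) = 16)
Function('l')(K) = 1
Add(-332, Mul(-1, Function('l')(Function('T')(0)))) = Add(-332, Mul(-1, 1)) = Add(-332, -1) = -333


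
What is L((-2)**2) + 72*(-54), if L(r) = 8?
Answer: -3880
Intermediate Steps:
L((-2)**2) + 72*(-54) = 8 + 72*(-54) = 8 - 3888 = -3880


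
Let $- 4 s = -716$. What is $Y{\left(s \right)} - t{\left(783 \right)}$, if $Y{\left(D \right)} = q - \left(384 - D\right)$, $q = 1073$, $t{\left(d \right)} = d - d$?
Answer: $868$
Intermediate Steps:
$t{\left(d \right)} = 0$
$s = 179$ ($s = \left(- \frac{1}{4}\right) \left(-716\right) = 179$)
$Y{\left(D \right)} = 689 + D$ ($Y{\left(D \right)} = 1073 - \left(384 - D\right) = 1073 + \left(-384 + D\right) = 689 + D$)
$Y{\left(s \right)} - t{\left(783 \right)} = \left(689 + 179\right) - 0 = 868 + 0 = 868$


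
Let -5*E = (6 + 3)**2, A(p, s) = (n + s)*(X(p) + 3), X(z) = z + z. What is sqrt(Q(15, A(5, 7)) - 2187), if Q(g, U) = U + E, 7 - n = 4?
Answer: I*sqrt(51830)/5 ≈ 45.532*I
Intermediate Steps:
n = 3 (n = 7 - 1*4 = 7 - 4 = 3)
X(z) = 2*z
A(p, s) = (3 + s)*(3 + 2*p) (A(p, s) = (3 + s)*(2*p + 3) = (3 + s)*(3 + 2*p))
E = -81/5 (E = -(6 + 3)**2/5 = -1/5*9**2 = -1/5*81 = -81/5 ≈ -16.200)
Q(g, U) = -81/5 + U (Q(g, U) = U - 81/5 = -81/5 + U)
sqrt(Q(15, A(5, 7)) - 2187) = sqrt((-81/5 + (9 + 3*7 + 6*5 + 2*5*7)) - 2187) = sqrt((-81/5 + (9 + 21 + 30 + 70)) - 2187) = sqrt((-81/5 + 130) - 2187) = sqrt(569/5 - 2187) = sqrt(-10366/5) = I*sqrt(51830)/5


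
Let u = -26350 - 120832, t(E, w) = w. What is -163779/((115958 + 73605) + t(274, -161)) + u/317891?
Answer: -3806687393/2867104342 ≈ -1.3277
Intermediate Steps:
u = -147182
-163779/((115958 + 73605) + t(274, -161)) + u/317891 = -163779/((115958 + 73605) - 161) - 147182/317891 = -163779/(189563 - 161) - 147182*1/317891 = -163779/189402 - 21026/45413 = -163779*1/189402 - 21026/45413 = -54593/63134 - 21026/45413 = -3806687393/2867104342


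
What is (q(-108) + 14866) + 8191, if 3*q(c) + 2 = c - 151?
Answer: 22970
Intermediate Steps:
q(c) = -51 + c/3 (q(c) = -⅔ + (c - 151)/3 = -⅔ + (-151 + c)/3 = -⅔ + (-151/3 + c/3) = -51 + c/3)
(q(-108) + 14866) + 8191 = ((-51 + (⅓)*(-108)) + 14866) + 8191 = ((-51 - 36) + 14866) + 8191 = (-87 + 14866) + 8191 = 14779 + 8191 = 22970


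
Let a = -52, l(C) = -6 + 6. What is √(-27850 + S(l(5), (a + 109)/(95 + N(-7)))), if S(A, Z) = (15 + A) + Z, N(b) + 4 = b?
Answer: 11*I*√45087/14 ≈ 166.84*I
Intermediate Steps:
l(C) = 0
N(b) = -4 + b
S(A, Z) = 15 + A + Z
√(-27850 + S(l(5), (a + 109)/(95 + N(-7)))) = √(-27850 + (15 + 0 + (-52 + 109)/(95 + (-4 - 7)))) = √(-27850 + (15 + 0 + 57/(95 - 11))) = √(-27850 + (15 + 0 + 57/84)) = √(-27850 + (15 + 0 + 57*(1/84))) = √(-27850 + (15 + 0 + 19/28)) = √(-27850 + 439/28) = √(-779361/28) = 11*I*√45087/14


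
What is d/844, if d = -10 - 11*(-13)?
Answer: 133/844 ≈ 0.15758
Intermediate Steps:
d = 133 (d = -10 + 143 = 133)
d/844 = 133/844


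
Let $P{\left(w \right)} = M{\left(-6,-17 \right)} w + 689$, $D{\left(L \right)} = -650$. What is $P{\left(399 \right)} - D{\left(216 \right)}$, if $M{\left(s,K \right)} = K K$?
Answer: $116650$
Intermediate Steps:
$M{\left(s,K \right)} = K^{2}$
$P{\left(w \right)} = 689 + 289 w$ ($P{\left(w \right)} = \left(-17\right)^{2} w + 689 = 289 w + 689 = 689 + 289 w$)
$P{\left(399 \right)} - D{\left(216 \right)} = \left(689 + 289 \cdot 399\right) - -650 = \left(689 + 115311\right) + 650 = 116000 + 650 = 116650$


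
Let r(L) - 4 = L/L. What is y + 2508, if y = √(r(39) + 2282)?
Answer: 2508 + √2287 ≈ 2555.8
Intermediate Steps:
r(L) = 5 (r(L) = 4 + L/L = 4 + 1 = 5)
y = √2287 (y = √(5 + 2282) = √2287 ≈ 47.823)
y + 2508 = √2287 + 2508 = 2508 + √2287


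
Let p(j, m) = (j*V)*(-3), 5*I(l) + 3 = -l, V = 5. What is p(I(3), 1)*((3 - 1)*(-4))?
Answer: -144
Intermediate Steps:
I(l) = -⅗ - l/5 (I(l) = -⅗ + (-l)/5 = -⅗ - l/5)
p(j, m) = -15*j (p(j, m) = (j*5)*(-3) = (5*j)*(-3) = -15*j)
p(I(3), 1)*((3 - 1)*(-4)) = (-15*(-⅗ - ⅕*3))*((3 - 1)*(-4)) = (-15*(-⅗ - ⅗))*(2*(-4)) = -15*(-6/5)*(-8) = 18*(-8) = -144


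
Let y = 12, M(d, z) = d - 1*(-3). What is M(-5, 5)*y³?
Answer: -3456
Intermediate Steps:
M(d, z) = 3 + d (M(d, z) = d + 3 = 3 + d)
M(-5, 5)*y³ = (3 - 5)*12³ = -2*1728 = -3456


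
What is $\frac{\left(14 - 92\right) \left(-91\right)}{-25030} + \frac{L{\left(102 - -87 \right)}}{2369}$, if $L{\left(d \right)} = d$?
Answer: $- \frac{6042246}{29648035} \approx -0.2038$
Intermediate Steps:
$\frac{\left(14 - 92\right) \left(-91\right)}{-25030} + \frac{L{\left(102 - -87 \right)}}{2369} = \frac{\left(14 - 92\right) \left(-91\right)}{-25030} + \frac{102 - -87}{2369} = \left(-78\right) \left(-91\right) \left(- \frac{1}{25030}\right) + \left(102 + 87\right) \frac{1}{2369} = 7098 \left(- \frac{1}{25030}\right) + 189 \cdot \frac{1}{2369} = - \frac{3549}{12515} + \frac{189}{2369} = - \frac{6042246}{29648035}$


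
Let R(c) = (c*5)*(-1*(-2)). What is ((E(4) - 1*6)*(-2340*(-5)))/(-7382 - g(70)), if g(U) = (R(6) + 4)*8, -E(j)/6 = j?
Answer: 175500/3947 ≈ 44.464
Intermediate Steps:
E(j) = -6*j
R(c) = 10*c (R(c) = (5*c)*2 = 10*c)
g(U) = 512 (g(U) = (10*6 + 4)*8 = (60 + 4)*8 = 64*8 = 512)
((E(4) - 1*6)*(-2340*(-5)))/(-7382 - g(70)) = ((-6*4 - 1*6)*(-2340*(-5)))/(-7382 - 1*512) = ((-24 - 6)*11700)/(-7382 - 512) = -30*11700/(-7894) = -351000*(-1/7894) = 175500/3947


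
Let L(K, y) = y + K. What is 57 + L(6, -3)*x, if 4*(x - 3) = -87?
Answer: ¾ ≈ 0.75000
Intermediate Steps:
x = -75/4 (x = 3 + (¼)*(-87) = 3 - 87/4 = -75/4 ≈ -18.750)
L(K, y) = K + y
57 + L(6, -3)*x = 57 + (6 - 3)*(-75/4) = 57 + 3*(-75/4) = 57 - 225/4 = ¾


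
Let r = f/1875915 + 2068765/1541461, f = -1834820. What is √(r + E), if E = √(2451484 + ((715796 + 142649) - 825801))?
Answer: √(13526801398127245009837 + 148651353496350665130564*√155258)/192776654121 ≈ 39.705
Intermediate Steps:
E = 4*√155258 (E = √(2451484 + (858445 - 825801)) = √(2451484 + 32644) = √2484128 = 4*√155258 ≈ 1576.1)
r = 210504764591/578329962363 (r = -1834820/1875915 + 2068765/1541461 = -1834820*1/1875915 + 2068765*(1/1541461) = -366964/375183 + 2068765/1541461 = 210504764591/578329962363 ≈ 0.36399)
√(r + E) = √(210504764591/578329962363 + 4*√155258)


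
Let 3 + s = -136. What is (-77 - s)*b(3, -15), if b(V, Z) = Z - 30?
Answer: -2790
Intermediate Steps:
s = -139 (s = -3 - 136 = -139)
b(V, Z) = -30 + Z
(-77 - s)*b(3, -15) = (-77 - 1*(-139))*(-30 - 15) = (-77 + 139)*(-45) = 62*(-45) = -2790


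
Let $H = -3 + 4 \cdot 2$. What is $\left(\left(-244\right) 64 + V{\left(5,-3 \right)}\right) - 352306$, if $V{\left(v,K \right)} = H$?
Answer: $-367917$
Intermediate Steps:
$H = 5$ ($H = -3 + 8 = 5$)
$V{\left(v,K \right)} = 5$
$\left(\left(-244\right) 64 + V{\left(5,-3 \right)}\right) - 352306 = \left(\left(-244\right) 64 + 5\right) - 352306 = \left(-15616 + 5\right) - 352306 = -15611 - 352306 = -367917$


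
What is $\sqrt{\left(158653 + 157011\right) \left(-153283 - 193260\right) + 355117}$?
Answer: $9 i \sqrt{1350503635} \approx 3.3074 \cdot 10^{5} i$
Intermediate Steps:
$\sqrt{\left(158653 + 157011\right) \left(-153283 - 193260\right) + 355117} = \sqrt{315664 \left(-346543\right) + 355117} = \sqrt{-109391149552 + 355117} = \sqrt{-109390794435} = 9 i \sqrt{1350503635}$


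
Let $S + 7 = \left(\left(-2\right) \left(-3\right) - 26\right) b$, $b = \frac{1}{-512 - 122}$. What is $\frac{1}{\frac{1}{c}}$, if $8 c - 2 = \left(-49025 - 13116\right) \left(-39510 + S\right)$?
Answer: $\frac{778432788573}{2536} \approx 3.0695 \cdot 10^{8}$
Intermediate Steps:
$b = - \frac{1}{634}$ ($b = \frac{1}{-634} = - \frac{1}{634} \approx -0.0015773$)
$S = - \frac{2209}{317}$ ($S = -7 + \left(\left(-2\right) \left(-3\right) - 26\right) \left(- \frac{1}{634}\right) = -7 + \left(6 - 26\right) \left(- \frac{1}{634}\right) = -7 - - \frac{10}{317} = -7 + \frac{10}{317} = - \frac{2209}{317} \approx -6.9685$)
$c = \frac{778432788573}{2536}$ ($c = \frac{1}{4} + \frac{\left(-49025 - 13116\right) \left(-39510 - \frac{2209}{317}\right)}{8} = \frac{1}{4} + \frac{\left(-62141\right) \left(- \frac{12526879}{317}\right)}{8} = \frac{1}{4} + \frac{1}{8} \cdot \frac{778432787939}{317} = \frac{1}{4} + \frac{778432787939}{2536} = \frac{778432788573}{2536} \approx 3.0695 \cdot 10^{8}$)
$\frac{1}{\frac{1}{c}} = \frac{1}{\frac{1}{\frac{778432788573}{2536}}} = \frac{1}{\frac{2536}{778432788573}} = \frac{778432788573}{2536}$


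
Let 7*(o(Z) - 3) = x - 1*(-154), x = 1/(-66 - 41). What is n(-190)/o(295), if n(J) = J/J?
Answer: 749/18724 ≈ 0.040002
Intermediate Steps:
n(J) = 1
x = -1/107 (x = 1/(-107) = -1/107 ≈ -0.0093458)
o(Z) = 18724/749 (o(Z) = 3 + (-1/107 - 1*(-154))/7 = 3 + (-1/107 + 154)/7 = 3 + (1/7)*(16477/107) = 3 + 16477/749 = 18724/749)
n(-190)/o(295) = 1/(18724/749) = 1*(749/18724) = 749/18724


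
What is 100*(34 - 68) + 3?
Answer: -3397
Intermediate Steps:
100*(34 - 68) + 3 = 100*(-34) + 3 = -3400 + 3 = -3397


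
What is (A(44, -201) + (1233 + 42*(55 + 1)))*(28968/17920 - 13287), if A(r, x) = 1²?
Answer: -53358351387/1120 ≈ -4.7641e+7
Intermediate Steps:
A(r, x) = 1
(A(44, -201) + (1233 + 42*(55 + 1)))*(28968/17920 - 13287) = (1 + (1233 + 42*(55 + 1)))*(28968/17920 - 13287) = (1 + (1233 + 42*56))*(28968*(1/17920) - 13287) = (1 + (1233 + 2352))*(3621/2240 - 13287) = (1 + 3585)*(-29759259/2240) = 3586*(-29759259/2240) = -53358351387/1120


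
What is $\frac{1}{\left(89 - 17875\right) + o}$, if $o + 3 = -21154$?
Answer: $- \frac{1}{38943} \approx -2.5679 \cdot 10^{-5}$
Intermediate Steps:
$o = -21157$ ($o = -3 - 21154 = -21157$)
$\frac{1}{\left(89 - 17875\right) + o} = \frac{1}{\left(89 - 17875\right) - 21157} = \frac{1}{-17786 - 21157} = \frac{1}{-38943} = - \frac{1}{38943}$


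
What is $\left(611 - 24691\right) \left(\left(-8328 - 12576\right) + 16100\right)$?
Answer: $115680320$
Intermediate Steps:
$\left(611 - 24691\right) \left(\left(-8328 - 12576\right) + 16100\right) = - 24080 \left(\left(-8328 - 12576\right) + 16100\right) = - 24080 \left(-20904 + 16100\right) = \left(-24080\right) \left(-4804\right) = 115680320$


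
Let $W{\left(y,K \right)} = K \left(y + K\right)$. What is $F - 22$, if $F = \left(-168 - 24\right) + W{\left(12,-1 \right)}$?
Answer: $-225$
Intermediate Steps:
$W{\left(y,K \right)} = K \left(K + y\right)$
$F = -203$ ($F = \left(-168 - 24\right) - \left(-1 + 12\right) = -192 - 11 = -203$)
$F - 22 = -203 - 22 = -225$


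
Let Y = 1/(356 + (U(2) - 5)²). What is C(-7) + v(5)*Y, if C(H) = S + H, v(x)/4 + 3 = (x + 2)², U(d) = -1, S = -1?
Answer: -369/49 ≈ -7.5306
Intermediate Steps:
v(x) = -12 + 4*(2 + x)² (v(x) = -12 + 4*(x + 2)² = -12 + 4*(2 + x)²)
C(H) = -1 + H
Y = 1/392 (Y = 1/(356 + (-1 - 5)²) = 1/(356 + (-6)²) = 1/(356 + 36) = 1/392 ≈ 0.0025510)
C(-7) + v(5)*Y = (-1 - 7) + (-12 + 4*(2 + 5)²)*(1/392) = -8 + (-12 + 4*7²)*(1/392) = -8 + (-12 + 4*49)*(1/392) = -8 + (-12 + 196)*(1/392) = -8 + 184*(1/392) = -8 + 23/49 = -369/49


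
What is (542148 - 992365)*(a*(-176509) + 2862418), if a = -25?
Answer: -3275393056031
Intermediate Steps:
(542148 - 992365)*(a*(-176509) + 2862418) = (542148 - 992365)*(-25*(-176509) + 2862418) = -450217*(4412725 + 2862418) = -450217*7275143 = -3275393056031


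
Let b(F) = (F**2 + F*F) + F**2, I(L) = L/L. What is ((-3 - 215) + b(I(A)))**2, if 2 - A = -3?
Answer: 46225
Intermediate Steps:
A = 5 (A = 2 - 1*(-3) = 2 + 3 = 5)
I(L) = 1
b(F) = 3*F**2 (b(F) = (F**2 + F**2) + F**2 = 2*F**2 + F**2 = 3*F**2)
((-3 - 215) + b(I(A)))**2 = ((-3 - 215) + 3*1**2)**2 = (-218 + 3*1)**2 = (-218 + 3)**2 = (-215)**2 = 46225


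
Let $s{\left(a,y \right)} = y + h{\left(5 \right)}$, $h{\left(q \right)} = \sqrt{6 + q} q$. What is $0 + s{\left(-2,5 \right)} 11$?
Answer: $55 + 55 \sqrt{11} \approx 237.41$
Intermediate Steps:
$h{\left(q \right)} = q \sqrt{6 + q}$
$s{\left(a,y \right)} = y + 5 \sqrt{11}$ ($s{\left(a,y \right)} = y + 5 \sqrt{6 + 5} = y + 5 \sqrt{11}$)
$0 + s{\left(-2,5 \right)} 11 = 0 + \left(5 + 5 \sqrt{11}\right) 11 = 0 + \left(55 + 55 \sqrt{11}\right) = 55 + 55 \sqrt{11}$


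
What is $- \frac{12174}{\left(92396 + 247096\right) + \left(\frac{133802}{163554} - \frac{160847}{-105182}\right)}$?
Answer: $- \frac{104714276472036}{2920149905171789} \approx -0.035859$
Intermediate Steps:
$- \frac{12174}{\left(92396 + 247096\right) + \left(\frac{133802}{163554} - \frac{160847}{-105182}\right)} = - \frac{12174}{339492 + \left(133802 \cdot \frac{1}{163554} - - \frac{160847}{105182}\right)} = - \frac{12174}{339492 + \left(\frac{66901}{81777} + \frac{160847}{105182}\right)} = - \frac{12174}{339492 + \frac{20190366101}{8601468414}} = - \frac{12174}{\frac{2920149905171789}{8601468414}} = \left(-12174\right) \frac{8601468414}{2920149905171789} = - \frac{104714276472036}{2920149905171789}$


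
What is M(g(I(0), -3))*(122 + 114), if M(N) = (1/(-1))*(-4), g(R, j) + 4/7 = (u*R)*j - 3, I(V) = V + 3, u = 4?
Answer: 944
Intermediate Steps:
I(V) = 3 + V
g(R, j) = -25/7 + 4*R*j (g(R, j) = -4/7 + ((4*R)*j - 3) = -4/7 + (4*R*j - 3) = -4/7 + (-3 + 4*R*j) = -25/7 + 4*R*j)
M(N) = 4 (M(N) = (1*(-1))*(-4) = -1*(-4) = 4)
M(g(I(0), -3))*(122 + 114) = 4*(122 + 114) = 4*236 = 944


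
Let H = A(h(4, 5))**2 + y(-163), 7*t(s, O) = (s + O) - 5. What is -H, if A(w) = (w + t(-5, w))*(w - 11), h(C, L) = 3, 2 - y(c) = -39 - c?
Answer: -134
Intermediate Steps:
y(c) = 41 + c (y(c) = 2 - (-39 - c) = 2 + (39 + c) = 41 + c)
t(s, O) = -5/7 + O/7 + s/7 (t(s, O) = ((s + O) - 5)/7 = ((O + s) - 5)/7 = (-5 + O + s)/7 = -5/7 + O/7 + s/7)
A(w) = (-11 + w)*(-10/7 + 8*w/7) (A(w) = (w + (-5/7 + w/7 + (1/7)*(-5)))*(w - 11) = (w + (-5/7 + w/7 - 5/7))*(-11 + w) = (w + (-10/7 + w/7))*(-11 + w) = (-10/7 + 8*w/7)*(-11 + w) = (-11 + w)*(-10/7 + 8*w/7))
H = 134 (H = (110/7 - 14*3 + (8/7)*3**2)**2 + (41 - 163) = (110/7 - 42 + (8/7)*9)**2 - 122 = (110/7 - 42 + 72/7)**2 - 122 = (-16)**2 - 122 = 256 - 122 = 134)
-H = -1*134 = -134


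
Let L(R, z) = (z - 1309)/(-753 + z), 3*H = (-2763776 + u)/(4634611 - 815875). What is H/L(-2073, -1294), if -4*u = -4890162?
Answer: -274339919/2593087776 ≈ -0.10580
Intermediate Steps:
u = 2445081/2 (u = -1/4*(-4890162) = 2445081/2 ≈ 1.2225e+6)
H = -3082471/22912416 (H = ((-2763776 + 2445081/2)/(4634611 - 815875))/3 = (-3082471/2/3818736)/3 = (-3082471/2*1/3818736)/3 = (1/3)*(-3082471/7637472) = -3082471/22912416 ≈ -0.13453)
L(R, z) = (-1309 + z)/(-753 + z)
H/L(-2073, -1294) = -3082471*(-753 - 1294)/(-1309 - 1294)/22912416 = -3082471/(22912416*(-2603/(-2047))) = -3082471/(22912416*((-1/2047*(-2603)))) = -3082471/(22912416*2603/2047) = -3082471/22912416*2047/2603 = -274339919/2593087776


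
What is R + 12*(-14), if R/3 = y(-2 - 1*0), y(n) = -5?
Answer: -183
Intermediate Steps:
R = -15 (R = 3*(-5) = -15)
R + 12*(-14) = -15 + 12*(-14) = -15 - 168 = -183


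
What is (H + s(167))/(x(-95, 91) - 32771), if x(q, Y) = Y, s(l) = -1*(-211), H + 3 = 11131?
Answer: -11339/32680 ≈ -0.34697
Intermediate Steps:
H = 11128 (H = -3 + 11131 = 11128)
s(l) = 211
(H + s(167))/(x(-95, 91) - 32771) = (11128 + 211)/(91 - 32771) = 11339/(-32680) = 11339*(-1/32680) = -11339/32680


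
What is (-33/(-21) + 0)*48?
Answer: 528/7 ≈ 75.429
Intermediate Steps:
(-33/(-21) + 0)*48 = (-33*(-1/21) + 0)*48 = (11/7 + 0)*48 = (11/7)*48 = 528/7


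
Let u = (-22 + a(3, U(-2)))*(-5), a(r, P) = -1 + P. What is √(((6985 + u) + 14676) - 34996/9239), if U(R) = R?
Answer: √1859310482062/9239 ≈ 147.59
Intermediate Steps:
u = 125 (u = (-22 + (-1 - 2))*(-5) = (-22 - 3)*(-5) = -25*(-5) = 125)
√(((6985 + u) + 14676) - 34996/9239) = √(((6985 + 125) + 14676) - 34996/9239) = √((7110 + 14676) - 34996*1/9239) = √(21786 - 34996/9239) = √(201245858/9239) = √1859310482062/9239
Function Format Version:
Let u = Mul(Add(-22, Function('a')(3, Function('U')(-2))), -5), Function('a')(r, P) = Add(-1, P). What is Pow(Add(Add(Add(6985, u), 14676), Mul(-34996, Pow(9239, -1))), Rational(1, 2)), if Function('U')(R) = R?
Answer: Mul(Rational(1, 9239), Pow(1859310482062, Rational(1, 2))) ≈ 147.59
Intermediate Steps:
u = 125 (u = Mul(Add(-22, Add(-1, -2)), -5) = Mul(Add(-22, -3), -5) = Mul(-25, -5) = 125)
Pow(Add(Add(Add(6985, u), 14676), Mul(-34996, Pow(9239, -1))), Rational(1, 2)) = Pow(Add(Add(Add(6985, 125), 14676), Mul(-34996, Pow(9239, -1))), Rational(1, 2)) = Pow(Add(Add(7110, 14676), Mul(-34996, Rational(1, 9239))), Rational(1, 2)) = Pow(Add(21786, Rational(-34996, 9239)), Rational(1, 2)) = Pow(Rational(201245858, 9239), Rational(1, 2)) = Mul(Rational(1, 9239), Pow(1859310482062, Rational(1, 2)))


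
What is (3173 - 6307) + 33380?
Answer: 30246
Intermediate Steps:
(3173 - 6307) + 33380 = -3134 + 33380 = 30246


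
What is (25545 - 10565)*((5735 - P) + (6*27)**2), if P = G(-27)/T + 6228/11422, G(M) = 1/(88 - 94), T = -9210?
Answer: 7558964959644161/15779493 ≈ 4.7904e+8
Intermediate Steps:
G(M) = -1/6 (G(M) = 1/(-6) = -1/6)
P = 172085351/315589860 (P = -1/6/(-9210) + 6228/11422 = -1/6*(-1/9210) + 6228*(1/11422) = 1/55260 + 3114/5711 = 172085351/315589860 ≈ 0.54528)
(25545 - 10565)*((5735 - P) + (6*27)**2) = (25545 - 10565)*((5735 - 1*172085351/315589860) + (6*27)**2) = 14980*((5735 - 172085351/315589860) + 162**2) = 14980*(1809735761749/315589860 + 26244) = 14980*(10092076047589/315589860) = 7558964959644161/15779493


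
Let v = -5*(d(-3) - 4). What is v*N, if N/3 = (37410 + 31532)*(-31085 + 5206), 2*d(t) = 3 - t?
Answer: -26762250270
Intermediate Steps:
d(t) = 3/2 - t/2 (d(t) = (3 - t)/2 = 3/2 - t/2)
v = 5 (v = -5*((3/2 - ½*(-3)) - 4) = -5*((3/2 + 3/2) - 4) = -5*(3 - 4) = -5*(-1) = 5)
N = -5352450054 (N = 3*((37410 + 31532)*(-31085 + 5206)) = 3*(68942*(-25879)) = 3*(-1784150018) = -5352450054)
v*N = 5*(-5352450054) = -26762250270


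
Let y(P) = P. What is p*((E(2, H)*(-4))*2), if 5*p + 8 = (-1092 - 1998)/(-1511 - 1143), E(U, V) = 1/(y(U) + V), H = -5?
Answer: -72568/19905 ≈ -3.6457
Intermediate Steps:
E(U, V) = 1/(U + V)
p = -9071/6635 (p = -8/5 + ((-1092 - 1998)/(-1511 - 1143))/5 = -8/5 + (-3090/(-2654))/5 = -8/5 + (-3090*(-1/2654))/5 = -8/5 + (1/5)*(1545/1327) = -8/5 + 309/1327 = -9071/6635 ≈ -1.3671)
p*((E(2, H)*(-4))*2) = -9071*-4/(2 - 5)*2/6635 = -9071*-4/(-3)*2/6635 = -9071*(-1/3*(-4))*2/6635 = -36284*2/19905 = -9071/6635*8/3 = -72568/19905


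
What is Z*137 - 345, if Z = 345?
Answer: 46920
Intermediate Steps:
Z*137 - 345 = 345*137 - 345 = 47265 - 345 = 46920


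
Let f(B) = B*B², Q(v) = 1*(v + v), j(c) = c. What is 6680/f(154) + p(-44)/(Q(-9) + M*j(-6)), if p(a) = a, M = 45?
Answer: 5081983/32870376 ≈ 0.15461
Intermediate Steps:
Q(v) = 2*v (Q(v) = 1*(2*v) = 2*v)
f(B) = B³
6680/f(154) + p(-44)/(Q(-9) + M*j(-6)) = 6680/(154³) - 44/(2*(-9) + 45*(-6)) = 6680/3652264 - 44/(-18 - 270) = 6680*(1/3652264) - 44/(-288) = 835/456533 - 44*(-1/288) = 835/456533 + 11/72 = 5081983/32870376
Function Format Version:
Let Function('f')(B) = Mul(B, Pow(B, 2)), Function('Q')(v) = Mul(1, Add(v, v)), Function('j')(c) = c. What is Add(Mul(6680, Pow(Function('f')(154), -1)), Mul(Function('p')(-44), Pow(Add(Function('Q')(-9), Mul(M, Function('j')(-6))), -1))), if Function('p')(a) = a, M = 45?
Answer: Rational(5081983, 32870376) ≈ 0.15461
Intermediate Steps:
Function('Q')(v) = Mul(2, v) (Function('Q')(v) = Mul(1, Mul(2, v)) = Mul(2, v))
Function('f')(B) = Pow(B, 3)
Add(Mul(6680, Pow(Function('f')(154), -1)), Mul(Function('p')(-44), Pow(Add(Function('Q')(-9), Mul(M, Function('j')(-6))), -1))) = Add(Mul(6680, Pow(Pow(154, 3), -1)), Mul(-44, Pow(Add(Mul(2, -9), Mul(45, -6)), -1))) = Add(Mul(6680, Pow(3652264, -1)), Mul(-44, Pow(Add(-18, -270), -1))) = Add(Mul(6680, Rational(1, 3652264)), Mul(-44, Pow(-288, -1))) = Add(Rational(835, 456533), Mul(-44, Rational(-1, 288))) = Add(Rational(835, 456533), Rational(11, 72)) = Rational(5081983, 32870376)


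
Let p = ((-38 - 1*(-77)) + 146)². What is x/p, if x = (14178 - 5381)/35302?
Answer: 463/63590050 ≈ 7.2810e-6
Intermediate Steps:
x = 463/1858 (x = 8797*(1/35302) = 463/1858 ≈ 0.24919)
p = 34225 (p = ((-38 + 77) + 146)² = (39 + 146)² = 185² = 34225)
x/p = (463/1858)/34225 = (463/1858)*(1/34225) = 463/63590050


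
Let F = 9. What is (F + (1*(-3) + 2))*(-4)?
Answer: -32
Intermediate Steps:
(F + (1*(-3) + 2))*(-4) = (9 + (1*(-3) + 2))*(-4) = (9 + (-3 + 2))*(-4) = (9 - 1)*(-4) = 8*(-4) = -32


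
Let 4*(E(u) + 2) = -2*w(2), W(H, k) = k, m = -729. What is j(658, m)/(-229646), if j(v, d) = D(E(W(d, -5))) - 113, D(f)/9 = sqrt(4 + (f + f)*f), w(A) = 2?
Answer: 113/229646 - 9*sqrt(22)/229646 ≈ 0.00030824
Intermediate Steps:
E(u) = -3 (E(u) = -2 + (-2*2)/4 = -2 + (1/4)*(-4) = -2 - 1 = -3)
D(f) = 9*sqrt(4 + 2*f**2) (D(f) = 9*sqrt(4 + (f + f)*f) = 9*sqrt(4 + (2*f)*f) = 9*sqrt(4 + 2*f**2))
j(v, d) = -113 + 9*sqrt(22) (j(v, d) = 9*sqrt(4 + 2*(-3)**2) - 113 = 9*sqrt(4 + 2*9) - 113 = 9*sqrt(4 + 18) - 113 = 9*sqrt(22) - 113 = -113 + 9*sqrt(22))
j(658, m)/(-229646) = (-113 + 9*sqrt(22))/(-229646) = (-113 + 9*sqrt(22))*(-1/229646) = 113/229646 - 9*sqrt(22)/229646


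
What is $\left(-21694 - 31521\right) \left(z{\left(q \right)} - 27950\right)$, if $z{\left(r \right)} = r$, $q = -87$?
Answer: $1491988955$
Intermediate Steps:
$\left(-21694 - 31521\right) \left(z{\left(q \right)} - 27950\right) = \left(-21694 - 31521\right) \left(-87 - 27950\right) = \left(-53215\right) \left(-28037\right) = 1491988955$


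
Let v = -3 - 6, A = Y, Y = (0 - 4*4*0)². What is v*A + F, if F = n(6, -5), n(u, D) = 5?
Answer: 5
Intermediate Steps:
F = 5
Y = 0 (Y = (0 - 16*0)² = (0 + 0)² = 0² = 0)
A = 0
v = -9
v*A + F = -9*0 + 5 = 0 + 5 = 5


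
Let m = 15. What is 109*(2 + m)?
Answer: 1853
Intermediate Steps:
109*(2 + m) = 109*(2 + 15) = 109*17 = 1853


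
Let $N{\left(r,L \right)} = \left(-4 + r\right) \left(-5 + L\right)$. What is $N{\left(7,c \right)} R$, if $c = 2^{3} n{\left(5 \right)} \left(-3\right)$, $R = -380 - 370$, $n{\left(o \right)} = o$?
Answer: $281250$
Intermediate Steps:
$R = -750$
$c = -120$ ($c = 2^{3} \cdot 5 \left(-3\right) = 8 \cdot 5 \left(-3\right) = 40 \left(-3\right) = -120$)
$N{\left(r,L \right)} = \left(-5 + L\right) \left(-4 + r\right)$
$N{\left(7,c \right)} R = \left(20 - 35 - -480 - 840\right) \left(-750\right) = \left(20 - 35 + 480 - 840\right) \left(-750\right) = \left(-375\right) \left(-750\right) = 281250$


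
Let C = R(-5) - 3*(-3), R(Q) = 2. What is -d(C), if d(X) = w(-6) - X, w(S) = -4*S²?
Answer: 155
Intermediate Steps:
C = 11 (C = 2 - 3*(-3) = 2 + 9 = 11)
d(X) = -144 - X (d(X) = -4*(-6)² - X = -4*36 - X = -144 - X)
-d(C) = -(-144 - 1*11) = -(-144 - 11) = -1*(-155) = 155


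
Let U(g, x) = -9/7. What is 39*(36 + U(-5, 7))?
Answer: 9477/7 ≈ 1353.9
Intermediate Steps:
U(g, x) = -9/7 (U(g, x) = -9*1/7 = -9/7)
39*(36 + U(-5, 7)) = 39*(36 - 9/7) = 39*(243/7) = 9477/7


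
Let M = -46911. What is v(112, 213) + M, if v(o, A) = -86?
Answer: -46997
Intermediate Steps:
v(112, 213) + M = -86 - 46911 = -46997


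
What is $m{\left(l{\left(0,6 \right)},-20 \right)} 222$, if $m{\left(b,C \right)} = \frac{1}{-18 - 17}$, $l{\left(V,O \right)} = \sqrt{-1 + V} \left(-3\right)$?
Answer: $- \frac{222}{35} \approx -6.3429$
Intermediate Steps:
$l{\left(V,O \right)} = - 3 \sqrt{-1 + V}$
$m{\left(b,C \right)} = - \frac{1}{35}$ ($m{\left(b,C \right)} = \frac{1}{-35} = - \frac{1}{35}$)
$m{\left(l{\left(0,6 \right)},-20 \right)} 222 = \left(- \frac{1}{35}\right) 222 = - \frac{222}{35}$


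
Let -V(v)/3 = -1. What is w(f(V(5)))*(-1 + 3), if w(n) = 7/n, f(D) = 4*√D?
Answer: 7*√3/6 ≈ 2.0207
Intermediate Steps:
V(v) = 3 (V(v) = -3*(-1) = 3)
w(f(V(5)))*(-1 + 3) = (7/((4*√3)))*(-1 + 3) = (7*(√3/12))*2 = (7*√3/12)*2 = 7*√3/6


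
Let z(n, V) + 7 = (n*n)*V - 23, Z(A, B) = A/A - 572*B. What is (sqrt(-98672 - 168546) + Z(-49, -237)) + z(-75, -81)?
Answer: -320090 + I*sqrt(267218) ≈ -3.2009e+5 + 516.93*I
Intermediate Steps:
Z(A, B) = 1 - 572*B
z(n, V) = -30 + V*n**2 (z(n, V) = -7 + ((n*n)*V - 23) = -7 + (n**2*V - 23) = -7 + (V*n**2 - 23) = -7 + (-23 + V*n**2) = -30 + V*n**2)
(sqrt(-98672 - 168546) + Z(-49, -237)) + z(-75, -81) = (sqrt(-98672 - 168546) + (1 - 572*(-237))) + (-30 - 81*(-75)**2) = (sqrt(-267218) + (1 + 135564)) + (-30 - 81*5625) = (I*sqrt(267218) + 135565) + (-30 - 455625) = (135565 + I*sqrt(267218)) - 455655 = -320090 + I*sqrt(267218)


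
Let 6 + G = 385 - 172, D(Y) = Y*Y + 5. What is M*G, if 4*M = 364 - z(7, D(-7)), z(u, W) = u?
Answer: 73899/4 ≈ 18475.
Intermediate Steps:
D(Y) = 5 + Y² (D(Y) = Y² + 5 = 5 + Y²)
G = 207 (G = -6 + (385 - 172) = -6 + 213 = 207)
M = 357/4 (M = (364 - 1*7)/4 = (364 - 7)/4 = (¼)*357 = 357/4 ≈ 89.250)
M*G = (357/4)*207 = 73899/4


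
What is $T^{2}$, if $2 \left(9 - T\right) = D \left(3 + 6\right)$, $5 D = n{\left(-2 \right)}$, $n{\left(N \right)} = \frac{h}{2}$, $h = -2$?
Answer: $\frac{9801}{100} \approx 98.01$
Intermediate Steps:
$n{\left(N \right)} = -1$ ($n{\left(N \right)} = - \frac{2}{2} = \left(-2\right) \frac{1}{2} = -1$)
$D = - \frac{1}{5}$ ($D = \frac{1}{5} \left(-1\right) = - \frac{1}{5} \approx -0.2$)
$T = \frac{99}{10}$ ($T = 9 - \frac{\left(- \frac{1}{5}\right) \left(3 + 6\right)}{2} = 9 - \frac{\left(- \frac{1}{5}\right) 9}{2} = 9 - - \frac{9}{10} = 9 + \frac{9}{10} = \frac{99}{10} \approx 9.9$)
$T^{2} = \left(\frac{99}{10}\right)^{2} = \frac{9801}{100}$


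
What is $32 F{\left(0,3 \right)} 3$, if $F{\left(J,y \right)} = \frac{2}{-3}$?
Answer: $-64$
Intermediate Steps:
$F{\left(J,y \right)} = - \frac{2}{3}$ ($F{\left(J,y \right)} = 2 \left(- \frac{1}{3}\right) = - \frac{2}{3}$)
$32 F{\left(0,3 \right)} 3 = 32 \left(- \frac{2}{3}\right) 3 = \left(- \frac{64}{3}\right) 3 = -64$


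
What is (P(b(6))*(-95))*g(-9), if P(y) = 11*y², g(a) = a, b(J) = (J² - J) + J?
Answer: 12188880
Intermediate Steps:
b(J) = J²
(P(b(6))*(-95))*g(-9) = ((11*(6²)²)*(-95))*(-9) = ((11*36²)*(-95))*(-9) = ((11*1296)*(-95))*(-9) = (14256*(-95))*(-9) = -1354320*(-9) = 12188880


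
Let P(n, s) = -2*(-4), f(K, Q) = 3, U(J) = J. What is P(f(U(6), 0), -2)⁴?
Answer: 4096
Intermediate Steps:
P(n, s) = 8
P(f(U(6), 0), -2)⁴ = 8⁴ = 4096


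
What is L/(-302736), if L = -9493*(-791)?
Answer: -1072709/43248 ≈ -24.804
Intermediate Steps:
L = 7508963
L/(-302736) = 7508963/(-302736) = 7508963*(-1/302736) = -1072709/43248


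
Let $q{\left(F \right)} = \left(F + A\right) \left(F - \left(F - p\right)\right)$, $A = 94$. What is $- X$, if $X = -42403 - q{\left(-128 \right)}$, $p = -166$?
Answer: $48047$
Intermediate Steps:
$q{\left(F \right)} = -15604 - 166 F$ ($q{\left(F \right)} = \left(F + 94\right) \left(F - \left(166 + F\right)\right) = \left(94 + F\right) \left(-166\right) = -15604 - 166 F$)
$X = -48047$ ($X = -42403 - \left(-15604 - -21248\right) = -42403 - \left(-15604 + 21248\right) = -42403 - 5644 = -48047$)
$- X = \left(-1\right) \left(-48047\right) = 48047$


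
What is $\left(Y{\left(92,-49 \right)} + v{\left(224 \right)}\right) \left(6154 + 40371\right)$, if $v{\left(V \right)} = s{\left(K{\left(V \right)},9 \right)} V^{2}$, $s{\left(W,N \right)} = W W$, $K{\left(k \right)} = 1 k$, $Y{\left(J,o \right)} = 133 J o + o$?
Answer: $117104884163575$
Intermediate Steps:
$Y{\left(J,o \right)} = o + 133 J o$ ($Y{\left(J,o \right)} = 133 J o + o = o + 133 J o$)
$K{\left(k \right)} = k$
$s{\left(W,N \right)} = W^{2}$
$v{\left(V \right)} = V^{4}$ ($v{\left(V \right)} = V^{2} V^{2} = V^{4}$)
$\left(Y{\left(92,-49 \right)} + v{\left(224 \right)}\right) \left(6154 + 40371\right) = \left(- 49 \left(1 + 133 \cdot 92\right) + 224^{4}\right) \left(6154 + 40371\right) = \left(- 49 \left(1 + 12236\right) + 2517630976\right) 46525 = \left(\left(-49\right) 12237 + 2517630976\right) 46525 = \left(-599613 + 2517630976\right) 46525 = 2517031363 \cdot 46525 = 117104884163575$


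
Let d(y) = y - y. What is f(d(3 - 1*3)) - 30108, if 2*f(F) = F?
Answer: -30108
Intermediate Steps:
d(y) = 0
f(F) = F/2
f(d(3 - 1*3)) - 30108 = (1/2)*0 - 30108 = 0 - 30108 = -30108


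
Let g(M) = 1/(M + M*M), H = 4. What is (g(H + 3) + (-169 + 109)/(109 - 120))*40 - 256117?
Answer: -19704154/77 ≈ -2.5590e+5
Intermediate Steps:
g(M) = 1/(M + M²)
(g(H + 3) + (-169 + 109)/(109 - 120))*40 - 256117 = (1/((4 + 3)*(1 + (4 + 3))) + (-169 + 109)/(109 - 120))*40 - 256117 = (1/(7*(1 + 7)) - 60/(-11))*40 - 256117 = ((⅐)/8 - 60*(-1/11))*40 - 256117 = ((⅐)*(⅛) + 60/11)*40 - 256117 = (1/56 + 60/11)*40 - 256117 = (3371/616)*40 - 256117 = 16855/77 - 256117 = -19704154/77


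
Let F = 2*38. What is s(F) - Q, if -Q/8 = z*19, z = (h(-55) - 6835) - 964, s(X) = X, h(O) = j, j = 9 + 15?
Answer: -1181724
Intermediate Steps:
j = 24
h(O) = 24
F = 76
z = -7775 (z = (24 - 6835) - 964 = -6811 - 964 = -7775)
Q = 1181800 (Q = -(-62200)*19 = -8*(-147725) = 1181800)
s(F) - Q = 76 - 1*1181800 = 76 - 1181800 = -1181724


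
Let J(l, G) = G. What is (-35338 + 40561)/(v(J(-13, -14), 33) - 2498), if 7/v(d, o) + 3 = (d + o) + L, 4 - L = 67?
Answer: -245481/117413 ≈ -2.0907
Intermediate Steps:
L = -63 (L = 4 - 1*67 = 4 - 67 = -63)
v(d, o) = 7/(-66 + d + o) (v(d, o) = 7/(-3 + ((d + o) - 63)) = 7/(-3 + (-63 + d + o)) = 7/(-66 + d + o))
(-35338 + 40561)/(v(J(-13, -14), 33) - 2498) = (-35338 + 40561)/(7/(-66 - 14 + 33) - 2498) = 5223/(7/(-47) - 2498) = 5223/(7*(-1/47) - 2498) = 5223/(-7/47 - 2498) = 5223/(-117413/47) = 5223*(-47/117413) = -245481/117413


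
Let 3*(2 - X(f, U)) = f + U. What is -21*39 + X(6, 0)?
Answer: -819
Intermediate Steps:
X(f, U) = 2 - U/3 - f/3 (X(f, U) = 2 - (f + U)/3 = 2 - (U + f)/3 = 2 + (-U/3 - f/3) = 2 - U/3 - f/3)
-21*39 + X(6, 0) = -21*39 + (2 - 1/3*0 - 1/3*6) = -819 + (2 + 0 - 2) = -819 + 0 = -819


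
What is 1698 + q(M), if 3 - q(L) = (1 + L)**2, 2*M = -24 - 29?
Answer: 4203/4 ≈ 1050.8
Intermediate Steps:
M = -53/2 (M = (-24 - 29)/2 = (1/2)*(-53) = -53/2 ≈ -26.500)
q(L) = 3 - (1 + L)**2
1698 + q(M) = 1698 + (3 - (1 - 53/2)**2) = 1698 + (3 - (-51/2)**2) = 1698 + (3 - 1*2601/4) = 1698 + (3 - 2601/4) = 1698 - 2589/4 = 4203/4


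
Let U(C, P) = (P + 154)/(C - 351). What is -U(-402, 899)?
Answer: 351/251 ≈ 1.3984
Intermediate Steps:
U(C, P) = (154 + P)/(-351 + C)
-U(-402, 899) = -(154 + 899)/(-351 - 402) = -1053/(-753) = -(-1)*1053/753 = -1*(-351/251) = 351/251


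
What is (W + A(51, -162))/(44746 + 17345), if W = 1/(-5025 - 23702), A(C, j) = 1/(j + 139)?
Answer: -1250/1783688157 ≈ -7.0079e-7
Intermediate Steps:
A(C, j) = 1/(139 + j)
W = -1/28727 (W = 1/(-28727) = -1/28727 ≈ -3.4810e-5)
(W + A(51, -162))/(44746 + 17345) = (-1/28727 + 1/(139 - 162))/(44746 + 17345) = (-1/28727 + 1/(-23))/62091 = (-1/28727 - 1/23)*(1/62091) = -1250/28727*1/62091 = -1250/1783688157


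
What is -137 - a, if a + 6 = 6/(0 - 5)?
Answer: -649/5 ≈ -129.80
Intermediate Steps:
a = -36/5 (a = -6 + 6/(0 - 5) = -6 + 6/(-5) = -6 - ⅕*6 = -6 - 6/5 = -36/5 ≈ -7.2000)
-137 - a = -137 - 1*(-36/5) = -137 + 36/5 = -649/5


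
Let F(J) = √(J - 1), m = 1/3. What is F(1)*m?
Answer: 0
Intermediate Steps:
m = ⅓ ≈ 0.33333
F(J) = √(-1 + J)
F(1)*m = √(-1 + 1)*(⅓) = √0*(⅓) = 0*(⅓) = 0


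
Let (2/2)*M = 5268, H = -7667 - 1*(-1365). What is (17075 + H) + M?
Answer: 16041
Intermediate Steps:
H = -6302 (H = -7667 + 1365 = -6302)
M = 5268
(17075 + H) + M = (17075 - 6302) + 5268 = 10773 + 5268 = 16041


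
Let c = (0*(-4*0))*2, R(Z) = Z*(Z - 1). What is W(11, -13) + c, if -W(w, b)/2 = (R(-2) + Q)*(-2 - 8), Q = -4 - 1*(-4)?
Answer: 120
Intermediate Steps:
Q = 0 (Q = -4 + 4 = 0)
R(Z) = Z*(-1 + Z)
W(w, b) = 120 (W(w, b) = -2*(-2*(-1 - 2) + 0)*(-2 - 8) = -2*(-2*(-3) + 0)*(-10) = -2*(6 + 0)*(-10) = -12*(-10) = -2*(-60) = 120)
c = 0 (c = (0*0)*2 = 0*2 = 0)
W(11, -13) + c = 120 + 0 = 120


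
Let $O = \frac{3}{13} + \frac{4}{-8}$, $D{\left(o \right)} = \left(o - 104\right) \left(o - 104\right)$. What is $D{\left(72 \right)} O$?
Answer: $- \frac{3584}{13} \approx -275.69$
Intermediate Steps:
$D{\left(o \right)} = \left(-104 + o\right)^{2}$ ($D{\left(o \right)} = \left(-104 + o\right) \left(-104 + o\right) = \left(-104 + o\right)^{2}$)
$O = - \frac{7}{26}$ ($O = 3 \cdot \frac{1}{13} + 4 \left(- \frac{1}{8}\right) = \frac{3}{13} - \frac{1}{2} = - \frac{7}{26} \approx -0.26923$)
$D{\left(72 \right)} O = \left(-104 + 72\right)^{2} \left(- \frac{7}{26}\right) = \left(-32\right)^{2} \left(- \frac{7}{26}\right) = 1024 \left(- \frac{7}{26}\right) = - \frac{3584}{13}$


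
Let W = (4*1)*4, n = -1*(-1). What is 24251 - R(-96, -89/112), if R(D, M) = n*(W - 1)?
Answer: 24236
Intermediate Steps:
n = 1
W = 16 (W = 4*4 = 16)
R(D, M) = 15 (R(D, M) = 1*(16 - 1) = 1*15 = 15)
24251 - R(-96, -89/112) = 24251 - 1*15 = 24251 - 15 = 24236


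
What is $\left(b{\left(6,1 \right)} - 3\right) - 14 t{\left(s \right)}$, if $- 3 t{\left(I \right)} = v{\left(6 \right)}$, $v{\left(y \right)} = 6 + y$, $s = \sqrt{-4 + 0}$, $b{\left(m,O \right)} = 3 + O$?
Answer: $57$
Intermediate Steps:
$s = 2 i$ ($s = \sqrt{-4} = 2 i \approx 2.0 i$)
$t{\left(I \right)} = -4$ ($t{\left(I \right)} = - \frac{6 + 6}{3} = \left(- \frac{1}{3}\right) 12 = -4$)
$\left(b{\left(6,1 \right)} - 3\right) - 14 t{\left(s \right)} = \left(\left(3 + 1\right) - 3\right) - -56 = \left(4 - 3\right) + 56 = 1 + 56 = 57$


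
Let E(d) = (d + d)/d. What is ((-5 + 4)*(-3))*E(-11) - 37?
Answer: -31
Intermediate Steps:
E(d) = 2 (E(d) = (2*d)/d = 2)
((-5 + 4)*(-3))*E(-11) - 37 = ((-5 + 4)*(-3))*2 - 37 = -1*(-3)*2 - 37 = 3*2 - 37 = 6 - 37 = -31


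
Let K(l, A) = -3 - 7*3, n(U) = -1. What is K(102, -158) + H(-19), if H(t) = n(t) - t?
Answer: -6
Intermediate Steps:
K(l, A) = -24 (K(l, A) = -3 - 21 = -24)
H(t) = -1 - t
K(102, -158) + H(-19) = -24 + (-1 - 1*(-19)) = -24 + (-1 + 19) = -24 + 18 = -6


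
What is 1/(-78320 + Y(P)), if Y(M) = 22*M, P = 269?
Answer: -1/72402 ≈ -1.3812e-5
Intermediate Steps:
1/(-78320 + Y(P)) = 1/(-78320 + 22*269) = 1/(-78320 + 5918) = 1/(-72402) = -1/72402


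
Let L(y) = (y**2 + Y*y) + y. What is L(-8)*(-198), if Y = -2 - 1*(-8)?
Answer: -1584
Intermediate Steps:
Y = 6 (Y = -2 + 8 = 6)
L(y) = y**2 + 7*y (L(y) = (y**2 + 6*y) + y = y**2 + 7*y)
L(-8)*(-198) = -8*(7 - 8)*(-198) = -8*(-1)*(-198) = 8*(-198) = -1584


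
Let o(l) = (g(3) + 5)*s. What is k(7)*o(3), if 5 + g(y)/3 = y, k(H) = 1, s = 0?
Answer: 0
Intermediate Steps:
g(y) = -15 + 3*y
o(l) = 0 (o(l) = ((-15 + 3*3) + 5)*0 = ((-15 + 9) + 5)*0 = (-6 + 5)*0 = -1*0 = 0)
k(7)*o(3) = 1*0 = 0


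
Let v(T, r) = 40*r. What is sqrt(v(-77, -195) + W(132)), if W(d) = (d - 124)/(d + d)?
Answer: I*sqrt(8494167)/33 ≈ 88.317*I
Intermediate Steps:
W(d) = (-124 + d)/(2*d) (W(d) = (-124 + d)/((2*d)) = (-124 + d)*(1/(2*d)) = (-124 + d)/(2*d))
sqrt(v(-77, -195) + W(132)) = sqrt(40*(-195) + (1/2)*(-124 + 132)/132) = sqrt(-7800 + (1/2)*(1/132)*8) = sqrt(-7800 + 1/33) = sqrt(-257399/33) = I*sqrt(8494167)/33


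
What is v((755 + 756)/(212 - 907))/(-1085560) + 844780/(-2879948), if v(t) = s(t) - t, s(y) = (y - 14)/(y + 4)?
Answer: -802369171893359/2735422237540050 ≈ -0.29333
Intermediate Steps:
s(y) = (-14 + y)/(4 + y)
v(t) = -t + (-14 + t)/(4 + t) (v(t) = (-14 + t)/(4 + t) - t = -t + (-14 + t)/(4 + t))
v((755 + 756)/(212 - 907))/(-1085560) + 844780/(-2879948) = ((-14 + (755 + 756)/(212 - 907) - (755 + 756)/(212 - 907)*(4 + (755 + 756)/(212 - 907)))/(4 + (755 + 756)/(212 - 907)))/(-1085560) + 844780/(-2879948) = ((-14 + 1511/(-695) - 1511/(-695)*(4 + 1511/(-695)))/(4 + 1511/(-695)))*(-1/1085560) + 844780*(-1/2879948) = ((-14 + 1511*(-1/695) - 1511*(-1/695)*(4 + 1511*(-1/695)))/(4 + 1511*(-1/695)))*(-1/1085560) - 211195/719987 = ((-14 - 1511/695 - 1*(-1511/695)*(4 - 1511/695))/(4 - 1511/695))*(-1/1085560) - 211195/719987 = ((-14 - 1511/695 - 1*(-1511/695)*1269/695)/(1269/695))*(-1/1085560) - 211195/719987 = (695*(-14 - 1511/695 + 1917459/483025)/1269)*(-1/1085560) - 211195/719987 = ((695/1269)*(-5895036/483025))*(-1/1085560) - 211195/719987 = -655004/97995*(-1/1085560) - 211195/719987 = 23393/3799266150 - 211195/719987 = -802369171893359/2735422237540050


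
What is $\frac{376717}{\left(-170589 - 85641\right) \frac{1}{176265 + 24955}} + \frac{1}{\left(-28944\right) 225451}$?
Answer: $- \frac{1832033095676094677}{6192655603056} \approx -2.9584 \cdot 10^{5}$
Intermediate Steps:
$\frac{376717}{\left(-170589 - 85641\right) \frac{1}{176265 + 24955}} + \frac{1}{\left(-28944\right) 225451} = \frac{376717}{\left(-256230\right) \frac{1}{201220}} - \frac{1}{6525453744} = \frac{376717}{- \frac{25623}{20122}} - \frac{1}{6525453744} = 376717 \left(- \frac{20122}{25623}\right) - \frac{1}{6525453744} = - \frac{7580299474}{25623} - \frac{1}{6525453744} = - \frac{1832033095676094677}{6192655603056}$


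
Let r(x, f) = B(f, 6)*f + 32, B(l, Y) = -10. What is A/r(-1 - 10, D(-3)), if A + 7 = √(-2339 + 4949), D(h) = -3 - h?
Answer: -7/32 + 3*√290/32 ≈ 1.3778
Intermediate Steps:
A = -7 + 3*√290 (A = -7 + √(-2339 + 4949) = -7 + √2610 = -7 + 3*√290 ≈ 44.088)
r(x, f) = 32 - 10*f (r(x, f) = -10*f + 32 = 32 - 10*f)
A/r(-1 - 10, D(-3)) = (-7 + 3*√290)/(32 - 10*(-3 - 1*(-3))) = (-7 + 3*√290)/(32 - 10*(-3 + 3)) = (-7 + 3*√290)/(32 - 10*0) = (-7 + 3*√290)/(32 + 0) = (-7 + 3*√290)/32 = (-7 + 3*√290)*(1/32) = -7/32 + 3*√290/32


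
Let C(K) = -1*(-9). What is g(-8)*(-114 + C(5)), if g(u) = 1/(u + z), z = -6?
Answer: 15/2 ≈ 7.5000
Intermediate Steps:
C(K) = 9
g(u) = 1/(-6 + u) (g(u) = 1/(u - 6) = 1/(-6 + u))
g(-8)*(-114 + C(5)) = (-114 + 9)/(-6 - 8) = -105/(-14) = -1/14*(-105) = 15/2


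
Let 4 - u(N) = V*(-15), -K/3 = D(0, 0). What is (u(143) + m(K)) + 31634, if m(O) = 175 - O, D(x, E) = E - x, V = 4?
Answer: 31873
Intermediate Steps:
K = 0 (K = -3*(0 - 1*0) = -3*(0 + 0) = -3*0 = 0)
u(N) = 64 (u(N) = 4 - 4*(-15) = 4 - 1*(-60) = 4 + 60 = 64)
(u(143) + m(K)) + 31634 = (64 + (175 - 1*0)) + 31634 = (64 + (175 + 0)) + 31634 = (64 + 175) + 31634 = 239 + 31634 = 31873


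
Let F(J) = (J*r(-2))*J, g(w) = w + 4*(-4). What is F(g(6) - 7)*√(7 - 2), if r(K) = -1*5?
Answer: -1445*√5 ≈ -3231.1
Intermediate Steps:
r(K) = -5
g(w) = -16 + w (g(w) = w - 16 = -16 + w)
F(J) = -5*J² (F(J) = (J*(-5))*J = (-5*J)*J = -5*J²)
F(g(6) - 7)*√(7 - 2) = (-5*((-16 + 6) - 7)²)*√(7 - 2) = (-5*(-10 - 7)²)*√5 = (-5*(-17)²)*√5 = (-5*289)*√5 = -1445*√5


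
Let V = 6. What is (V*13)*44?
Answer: 3432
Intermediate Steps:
(V*13)*44 = (6*13)*44 = 78*44 = 3432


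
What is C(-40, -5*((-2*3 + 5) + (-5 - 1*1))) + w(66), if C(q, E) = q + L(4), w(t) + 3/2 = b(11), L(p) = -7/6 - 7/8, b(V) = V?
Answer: -781/24 ≈ -32.542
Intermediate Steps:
L(p) = -49/24 (L(p) = -7*⅙ - 7*⅛ = -7/6 - 7/8 = -49/24)
w(t) = 19/2 (w(t) = -3/2 + 11 = 19/2)
C(q, E) = -49/24 + q (C(q, E) = q - 49/24 = -49/24 + q)
C(-40, -5*((-2*3 + 5) + (-5 - 1*1))) + w(66) = (-49/24 - 40) + 19/2 = -1009/24 + 19/2 = -781/24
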